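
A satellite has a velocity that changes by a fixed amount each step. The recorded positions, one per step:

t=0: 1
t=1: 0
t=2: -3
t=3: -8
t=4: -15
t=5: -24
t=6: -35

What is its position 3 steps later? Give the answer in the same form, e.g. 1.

Successive displacements: -1, -3, -5, -7, -9, -11 — each changes by -2.
step 7: -35 − 13 → -48
step 8: -48 − 15 → -63
step 9: -63 − 17 → -80

-80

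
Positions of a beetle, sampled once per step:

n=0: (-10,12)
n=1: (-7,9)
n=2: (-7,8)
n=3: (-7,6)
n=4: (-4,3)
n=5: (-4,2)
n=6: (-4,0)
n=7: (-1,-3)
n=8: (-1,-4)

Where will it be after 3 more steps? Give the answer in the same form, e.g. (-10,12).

(2,-10)

Differencing gives (+3,-3), (+0,-1), (+0,-2), (+3,-3), (+0,-1), (+0,-2), (+3,-3), (+0,-1). This is the pattern (+3,-3), (+0,-1), (+0,-2) repeated.
step 9: apply (+0,-2) → (-1,-6)
step 10: apply (+3,-3) → (2,-9)
step 11: apply (+0,-1) → (2,-10)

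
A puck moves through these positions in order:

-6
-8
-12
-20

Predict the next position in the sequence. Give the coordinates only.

Step-to-step displacements: -2, -4, -8; each is 2× the previous.
step 4: -20 − 16 → -36

-36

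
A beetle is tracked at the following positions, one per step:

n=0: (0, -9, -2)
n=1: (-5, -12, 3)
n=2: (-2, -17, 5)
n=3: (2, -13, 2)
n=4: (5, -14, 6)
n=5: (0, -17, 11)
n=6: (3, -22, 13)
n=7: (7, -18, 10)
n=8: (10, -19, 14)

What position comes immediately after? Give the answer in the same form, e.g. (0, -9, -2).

(5, -22, 19)

Step-to-step displacements: (-5, -3, +5), (+3, -5, +2), (+4, +4, -3), (+3, -1, +4), (-5, -3, +5), (+3, -5, +2), (+4, +4, -3), (+3, -1, +4) — a repeating cycle of length 4.
step 9: apply (-5, -3, +5) → (5, -22, 19)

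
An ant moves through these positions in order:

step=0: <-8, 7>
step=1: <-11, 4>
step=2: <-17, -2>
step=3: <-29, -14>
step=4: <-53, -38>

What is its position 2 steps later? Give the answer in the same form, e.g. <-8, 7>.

The jumps are <-3, -3>, <-6, -6>, <-12, -12>, <-24, -24> — a geometric progression with ratio 2.
step 5: <-53, -38> + <-48, -48> → <-101, -86>
step 6: <-101, -86> + <-96, -96> → <-197, -182>

<-197, -182>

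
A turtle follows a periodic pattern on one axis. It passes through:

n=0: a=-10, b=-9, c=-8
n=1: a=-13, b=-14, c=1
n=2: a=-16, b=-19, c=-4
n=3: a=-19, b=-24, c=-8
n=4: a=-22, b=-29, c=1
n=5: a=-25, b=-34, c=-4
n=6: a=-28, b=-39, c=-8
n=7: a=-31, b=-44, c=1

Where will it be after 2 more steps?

A: linear, -3 per step → -37 at step 9.
B: linear, -5 per step → -54 at step 9.
C: cycles through -8, 1, -4 every 3 steps. Step 9 lands at position 0 of the cycle → -8.

a=-37, b=-54, c=-8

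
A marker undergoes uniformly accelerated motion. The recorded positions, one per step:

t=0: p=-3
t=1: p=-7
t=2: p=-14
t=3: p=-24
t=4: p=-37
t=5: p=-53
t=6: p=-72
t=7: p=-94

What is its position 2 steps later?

p=-147

First differences are -4, -7, -10, -13, -16, -19, -22; their common second difference is -3 (constant acceleration).
step 8: -94 − 25 → p=-119
step 9: -119 − 28 → p=-147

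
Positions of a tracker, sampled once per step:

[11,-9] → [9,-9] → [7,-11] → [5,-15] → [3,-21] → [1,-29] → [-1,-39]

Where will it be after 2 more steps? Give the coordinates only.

[-5,-65]

Successive displacements: [-2,+0], [-2,-2], [-2,-4], [-2,-6], [-2,-8], [-2,-10] — each changes by [+0,-2].
step 7: [-1,-39] + [-2,-12] → [-3,-51]
step 8: [-3,-51] + [-2,-14] → [-5,-65]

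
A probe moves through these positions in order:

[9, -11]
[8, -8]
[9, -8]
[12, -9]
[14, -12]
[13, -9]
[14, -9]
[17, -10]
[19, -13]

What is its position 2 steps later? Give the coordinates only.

[19, -10]

The moves between consecutive positions are [-1, +3], [+1, +0], [+3, -1], [+2, -3], [-1, +3], [+1, +0], [+3, -1], [+2, -3]; they repeat the 4-cycle [[-1, +3], [+1, +0], [+3, -1], [+2, -3]].
step 9: apply [-1, +3] → [18, -10]
step 10: apply [+1, +0] → [19, -10]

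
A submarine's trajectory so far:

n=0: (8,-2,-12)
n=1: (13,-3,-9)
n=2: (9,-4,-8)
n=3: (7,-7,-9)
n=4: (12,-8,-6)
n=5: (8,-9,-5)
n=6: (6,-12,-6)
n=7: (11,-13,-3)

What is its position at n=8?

(7,-14,-2)

The moves between consecutive positions are (+5,-1,+3), (-4,-1,+1), (-2,-3,-1), (+5,-1,+3), (-4,-1,+1), (-2,-3,-1), (+5,-1,+3); they repeat the 3-cycle [(+5,-1,+3), (-4,-1,+1), (-2,-3,-1)].
step 8: apply (-4,-1,+1) → (7,-14,-2)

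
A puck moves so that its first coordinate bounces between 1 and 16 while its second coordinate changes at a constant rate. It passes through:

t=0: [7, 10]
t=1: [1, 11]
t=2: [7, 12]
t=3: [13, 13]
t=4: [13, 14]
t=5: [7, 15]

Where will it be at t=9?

The first coordinate travels 6 per step and bounces off the walls at 1 and 16.
  step 6: 7 → 1
  step 7: 1 → 7
  step 8: 7 → 13
  step 9: 13 → 13
The second coordinate changes by +1 each step: at step 9 it is 19.

[13, 19]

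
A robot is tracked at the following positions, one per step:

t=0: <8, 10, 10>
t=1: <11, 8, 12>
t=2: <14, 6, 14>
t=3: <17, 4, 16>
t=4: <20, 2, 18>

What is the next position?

The position changes by <+3, -2, +2> every step.
step 5: <20, 2, 18> + <+3, -2, +2> → <23, 0, 20>

<23, 0, 20>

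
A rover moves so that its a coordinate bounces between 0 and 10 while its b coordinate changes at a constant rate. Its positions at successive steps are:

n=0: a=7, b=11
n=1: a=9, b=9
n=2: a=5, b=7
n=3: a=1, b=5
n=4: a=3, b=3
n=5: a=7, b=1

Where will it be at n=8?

a=1, b=-5

The a coordinate travels 4 per step and bounces off the walls at 0 and 10.
  step 6: 7 → 9
  step 7: 9 → 5
  step 8: 5 → 1
The b coordinate changes by -2 each step: at step 8 it is -5.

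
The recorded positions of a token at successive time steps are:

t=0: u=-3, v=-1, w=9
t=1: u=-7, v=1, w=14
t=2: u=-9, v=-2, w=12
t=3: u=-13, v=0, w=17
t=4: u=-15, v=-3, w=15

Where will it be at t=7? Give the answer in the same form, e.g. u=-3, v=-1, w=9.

u=-25, v=-2, w=23

Differencing gives (-4,+2,+5), (-2,-3,-2), (-4,+2,+5), (-2,-3,-2). This is the pattern (-4,+2,+5), (-2,-3,-2) repeated.
step 5: apply (-4,+2,+5) → u=-19, v=-1, w=20
step 6: apply (-2,-3,-2) → u=-21, v=-4, w=18
step 7: apply (-4,+2,+5) → u=-25, v=-2, w=23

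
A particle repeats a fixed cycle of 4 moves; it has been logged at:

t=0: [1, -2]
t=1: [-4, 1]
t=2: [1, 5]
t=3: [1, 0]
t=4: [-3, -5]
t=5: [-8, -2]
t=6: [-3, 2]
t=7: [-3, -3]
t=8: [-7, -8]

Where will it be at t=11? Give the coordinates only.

Differencing gives [-5, +3], [+5, +4], [+0, -5], [-4, -5], [-5, +3], [+5, +4], [+0, -5], [-4, -5]. This is the pattern [-5, +3], [+5, +4], [+0, -5], [-4, -5] repeated.
step 9: apply [-5, +3] → [-12, -5]
step 10: apply [+5, +4] → [-7, -1]
step 11: apply [+0, -5] → [-7, -6]

[-7, -6]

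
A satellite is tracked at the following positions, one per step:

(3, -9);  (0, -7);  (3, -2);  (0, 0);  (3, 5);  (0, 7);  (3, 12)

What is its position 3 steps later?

(0, 21)

Step-to-step displacements: (-3, +2), (+3, +5), (-3, +2), (+3, +5), (-3, +2), (+3, +5) — a repeating cycle of length 2.
step 7: apply (-3, +2) → (0, 14)
step 8: apply (+3, +5) → (3, 19)
step 9: apply (-3, +2) → (0, 21)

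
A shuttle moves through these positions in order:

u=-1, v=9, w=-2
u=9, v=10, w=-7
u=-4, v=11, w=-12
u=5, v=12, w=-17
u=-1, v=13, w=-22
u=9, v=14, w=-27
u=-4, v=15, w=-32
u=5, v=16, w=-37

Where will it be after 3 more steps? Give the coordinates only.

The u coordinate repeats the cycle [-1, 9, -4, 5] with period 4; step 10 mod 4 = 2, giving -4.
The v coordinate changes by +1 each step, so at step 10 it is 9 + 10·(1) = 19.
The w coordinate changes by -5 each step, so at step 10 it is -2 + 10·(-5) = -52.

u=-4, v=19, w=-52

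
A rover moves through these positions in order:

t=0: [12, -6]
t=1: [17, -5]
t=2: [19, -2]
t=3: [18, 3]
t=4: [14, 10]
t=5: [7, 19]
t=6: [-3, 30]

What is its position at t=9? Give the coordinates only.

Successive displacements: [+5, +1], [+2, +3], [-1, +5], [-4, +7], [-7, +9], [-10, +11] — each changes by [-3, +2].
step 7: [-3, 30] + [-13, +13] → [-16, 43]
step 8: [-16, 43] + [-16, +15] → [-32, 58]
step 9: [-32, 58] + [-19, +17] → [-51, 75]

[-51, 75]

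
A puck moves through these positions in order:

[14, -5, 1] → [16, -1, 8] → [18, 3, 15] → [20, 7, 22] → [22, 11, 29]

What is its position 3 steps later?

Constant displacement of [+2, +4, +7] per step.
step 5: [22, 11, 29] + [+2, +4, +7] → [24, 15, 36]
step 6: [24, 15, 36] + [+2, +4, +7] → [26, 19, 43]
step 7: [26, 19, 43] + [+2, +4, +7] → [28, 23, 50]

[28, 23, 50]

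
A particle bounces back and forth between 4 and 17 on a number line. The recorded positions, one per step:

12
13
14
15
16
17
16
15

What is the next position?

14

The value travels 1 per step and bounces off the walls at 4 and 17.
  step 8: 15 → 14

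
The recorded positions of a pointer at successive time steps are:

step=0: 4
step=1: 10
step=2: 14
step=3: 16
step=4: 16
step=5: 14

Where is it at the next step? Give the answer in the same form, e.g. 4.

10

Taking differences between consecutive positions: +6, +4, +2, +0, -2. These grow by -2 each step.
step 6: 14 − 4 → 10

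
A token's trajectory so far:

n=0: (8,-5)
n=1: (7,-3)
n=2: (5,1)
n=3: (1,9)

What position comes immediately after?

Step-to-step displacements: (-1,+2), (-2,+4), (-4,+8); each is 2× the previous.
step 4: (1,9) + (-8,+16) → (-7,25)

(-7,25)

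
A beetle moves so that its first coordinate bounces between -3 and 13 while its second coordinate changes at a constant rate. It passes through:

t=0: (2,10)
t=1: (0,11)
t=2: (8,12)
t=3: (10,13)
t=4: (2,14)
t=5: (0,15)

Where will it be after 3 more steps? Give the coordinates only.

The first coordinate reflects between -3 and 13, moving 8 per step.
  step 6: 0 → 8
  step 7: 8 → 10
  step 8: 10 → 2
The second coordinate changes by +1 each step: at step 8 it is 18.

(2,18)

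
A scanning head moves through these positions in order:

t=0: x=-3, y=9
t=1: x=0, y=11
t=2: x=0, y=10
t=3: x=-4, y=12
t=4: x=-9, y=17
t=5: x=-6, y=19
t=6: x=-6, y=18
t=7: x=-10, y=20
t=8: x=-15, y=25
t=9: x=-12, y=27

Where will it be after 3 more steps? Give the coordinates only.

Step-to-step displacements: (+3,+2), (+0,-1), (-4,+2), (-5,+5), (+3,+2), (+0,-1), (-4,+2), (-5,+5), (+3,+2) — a repeating cycle of length 4.
step 10: apply (+0,-1) → x=-12, y=26
step 11: apply (-4,+2) → x=-16, y=28
step 12: apply (-5,+5) → x=-21, y=33

x=-21, y=33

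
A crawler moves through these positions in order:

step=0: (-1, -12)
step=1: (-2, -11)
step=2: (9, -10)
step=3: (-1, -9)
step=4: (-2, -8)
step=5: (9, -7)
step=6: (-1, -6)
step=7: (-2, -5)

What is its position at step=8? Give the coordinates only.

(9, -4)

The first coordinate repeats the cycle [-1, -2, 9] with period 3; step 8 mod 3 = 2, giving 9.
The second coordinate changes by +1 each step, so at step 8 it is -12 + 8·(1) = -4.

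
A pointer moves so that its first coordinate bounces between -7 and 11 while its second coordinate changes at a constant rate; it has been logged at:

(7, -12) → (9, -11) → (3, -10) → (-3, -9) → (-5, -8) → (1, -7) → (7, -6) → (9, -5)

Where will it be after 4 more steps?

The first coordinate travels 6 per step and bounces off the walls at -7 and 11.
  step 8: 9 → 3
  step 9: 3 → -3
  step 10: -3 → -5
  step 11: -5 → 1
The second coordinate changes by +1 each step: at step 11 it is -1.

(1, -1)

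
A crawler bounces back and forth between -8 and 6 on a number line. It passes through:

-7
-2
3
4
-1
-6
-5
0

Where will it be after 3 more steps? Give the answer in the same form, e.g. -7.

The value travels 5 per step and bounces off the walls at -8 and 6.
  step 8: 0 → 5
  step 9: 5 → 2
  step 10: 2 → -3

-3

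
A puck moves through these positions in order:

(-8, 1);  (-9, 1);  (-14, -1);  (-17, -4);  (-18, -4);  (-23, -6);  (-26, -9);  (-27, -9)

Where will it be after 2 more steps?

(-35, -14)

Differencing gives (-1, +0), (-5, -2), (-3, -3), (-1, +0), (-5, -2), (-3, -3), (-1, +0). This is the pattern (-1, +0), (-5, -2), (-3, -3) repeated.
step 8: apply (-5, -2) → (-32, -11)
step 9: apply (-3, -3) → (-35, -14)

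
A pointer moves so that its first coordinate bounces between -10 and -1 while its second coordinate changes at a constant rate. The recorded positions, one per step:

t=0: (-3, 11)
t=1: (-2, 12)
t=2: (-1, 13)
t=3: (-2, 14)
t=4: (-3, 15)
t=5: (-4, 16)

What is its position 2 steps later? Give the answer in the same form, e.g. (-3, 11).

The first coordinate travels 1 per step and bounces off the walls at -10 and -1.
  step 6: -4 → -5
  step 7: -5 → -6
The second coordinate changes by +1 each step: at step 7 it is 18.

(-6, 18)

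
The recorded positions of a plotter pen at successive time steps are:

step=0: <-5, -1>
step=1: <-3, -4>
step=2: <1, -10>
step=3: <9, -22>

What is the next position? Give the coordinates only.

<25, -46>

Consecutive displacements <+2, -3>, <+4, -6>, <+8, -12> scale by a factor of 2 each step.
step 4: <9, -22> + <+16, -24> → <25, -46>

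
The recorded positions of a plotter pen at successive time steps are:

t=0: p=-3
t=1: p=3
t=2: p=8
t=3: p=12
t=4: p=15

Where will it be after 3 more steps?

p=18

Successive displacements: +6, +5, +4, +3 — each changes by -1.
step 5: 15 + 2 → p=17
step 6: 17 + 1 → p=18
step 7: 18 + 0 → p=18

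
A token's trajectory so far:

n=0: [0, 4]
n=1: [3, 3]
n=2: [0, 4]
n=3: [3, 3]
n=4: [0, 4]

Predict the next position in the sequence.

Step-to-step displacements: [+3, -1], [-3, +1], [+3, -1], [-3, +1]; each is -1× the previous.
step 5: [0, 4] + [+3, -1] → [3, 3]

[3, 3]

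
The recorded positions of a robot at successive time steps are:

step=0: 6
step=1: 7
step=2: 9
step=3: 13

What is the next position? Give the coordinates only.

Consecutive displacements +1, +2, +4 scale by a factor of 2 each step.
step 4: 13 + 8 → 21

21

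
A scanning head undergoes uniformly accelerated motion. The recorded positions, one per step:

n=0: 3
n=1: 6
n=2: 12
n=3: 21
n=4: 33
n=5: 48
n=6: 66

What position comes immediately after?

87

Successive displacements: +3, +6, +9, +12, +15, +18 — each changes by +3.
step 7: 66 + 21 → 87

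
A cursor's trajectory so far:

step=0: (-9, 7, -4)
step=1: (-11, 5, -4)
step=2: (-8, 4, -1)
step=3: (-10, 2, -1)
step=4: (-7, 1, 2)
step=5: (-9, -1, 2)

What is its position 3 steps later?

(-5, -5, 8)

The moves between consecutive positions are (-2, -2, +0), (+3, -1, +3), (-2, -2, +0), (+3, -1, +3), (-2, -2, +0); they repeat the 2-cycle [(-2, -2, +0), (+3, -1, +3)].
step 6: apply (+3, -1, +3) → (-6, -2, 5)
step 7: apply (-2, -2, +0) → (-8, -4, 5)
step 8: apply (+3, -1, +3) → (-5, -5, 8)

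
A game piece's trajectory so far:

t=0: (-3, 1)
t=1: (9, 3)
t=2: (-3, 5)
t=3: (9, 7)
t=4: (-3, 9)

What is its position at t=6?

(-3, 13)

First: cycles through -3, 9 every 2 steps. Step 6 lands at position 0 of the cycle → -3.
Second: linear, +2 per step → 13 at step 6.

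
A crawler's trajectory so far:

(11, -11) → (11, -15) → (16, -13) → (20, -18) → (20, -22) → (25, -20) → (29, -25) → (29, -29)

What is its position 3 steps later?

Step-to-step displacements: (+0, -4), (+5, +2), (+4, -5), (+0, -4), (+5, +2), (+4, -5), (+0, -4) — a repeating cycle of length 3.
step 8: apply (+5, +2) → (34, -27)
step 9: apply (+4, -5) → (38, -32)
step 10: apply (+0, -4) → (38, -36)

(38, -36)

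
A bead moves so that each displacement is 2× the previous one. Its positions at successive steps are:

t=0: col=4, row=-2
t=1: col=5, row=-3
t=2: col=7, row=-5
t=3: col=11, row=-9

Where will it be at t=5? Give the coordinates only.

col=35, row=-33

Step-to-step displacements: (+1, -1), (+2, -2), (+4, -4); each is 2× the previous.
step 4: col=11, row=-9 + (+8, -8) → col=19, row=-17
step 5: col=19, row=-17 + (+16, -16) → col=35, row=-33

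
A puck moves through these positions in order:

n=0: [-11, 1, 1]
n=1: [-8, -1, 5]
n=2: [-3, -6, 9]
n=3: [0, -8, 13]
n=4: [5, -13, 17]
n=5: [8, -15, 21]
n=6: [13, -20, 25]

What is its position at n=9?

Step-to-step displacements: [+3, -2, +4], [+5, -5, +4], [+3, -2, +4], [+5, -5, +4], [+3, -2, +4], [+5, -5, +4] — a repeating cycle of length 2.
step 7: apply [+3, -2, +4] → [16, -22, 29]
step 8: apply [+5, -5, +4] → [21, -27, 33]
step 9: apply [+3, -2, +4] → [24, -29, 37]

[24, -29, 37]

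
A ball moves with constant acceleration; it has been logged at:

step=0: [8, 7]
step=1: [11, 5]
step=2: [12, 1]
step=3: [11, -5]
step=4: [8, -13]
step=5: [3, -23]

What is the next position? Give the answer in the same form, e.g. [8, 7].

First differences are [+3, -2], [+1, -4], [-1, -6], [-3, -8], [-5, -10]; their common second difference is [-2, -2] (constant acceleration).
step 6: [3, -23] + [-7, -12] → [-4, -35]

[-4, -35]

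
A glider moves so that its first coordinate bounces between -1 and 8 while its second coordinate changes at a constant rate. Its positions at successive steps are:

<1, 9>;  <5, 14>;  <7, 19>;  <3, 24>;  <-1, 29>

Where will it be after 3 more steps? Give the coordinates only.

<5, 44>

The first coordinate reflects between -1 and 8, moving 4 per step.
  step 5: -1 → 3
  step 6: 3 → 7
  step 7: 7 → 5
The second coordinate changes by +5 each step: at step 7 it is 44.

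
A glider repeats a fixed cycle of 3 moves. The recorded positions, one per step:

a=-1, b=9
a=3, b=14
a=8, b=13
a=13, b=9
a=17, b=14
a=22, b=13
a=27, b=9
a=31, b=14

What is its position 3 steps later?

Step-to-step displacements: (+4, +5), (+5, -1), (+5, -4), (+4, +5), (+5, -1), (+5, -4), (+4, +5) — a repeating cycle of length 3.
step 8: apply (+5, -1) → a=36, b=13
step 9: apply (+5, -4) → a=41, b=9
step 10: apply (+4, +5) → a=45, b=14

a=45, b=14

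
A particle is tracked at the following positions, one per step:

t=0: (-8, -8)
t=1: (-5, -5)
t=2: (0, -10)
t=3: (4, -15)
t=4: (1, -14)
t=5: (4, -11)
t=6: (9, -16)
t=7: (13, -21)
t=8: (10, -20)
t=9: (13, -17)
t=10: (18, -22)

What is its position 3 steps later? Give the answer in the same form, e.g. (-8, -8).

Differencing gives (+3, +3), (+5, -5), (+4, -5), (-3, +1), (+3, +3), (+5, -5), (+4, -5), (-3, +1), (+3, +3), (+5, -5). This is the pattern (+3, +3), (+5, -5), (+4, -5), (-3, +1) repeated.
step 11: apply (+4, -5) → (22, -27)
step 12: apply (-3, +1) → (19, -26)
step 13: apply (+3, +3) → (22, -23)

(22, -23)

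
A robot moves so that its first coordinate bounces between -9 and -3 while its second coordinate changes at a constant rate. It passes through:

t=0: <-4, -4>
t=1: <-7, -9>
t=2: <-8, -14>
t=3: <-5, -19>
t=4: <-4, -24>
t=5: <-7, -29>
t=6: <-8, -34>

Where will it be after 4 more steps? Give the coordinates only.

<-8, -54>

The first coordinate travels 3 per step and bounces off the walls at -9 and -3.
  step 7: -8 → -5
  step 8: -5 → -4
  step 9: -4 → -7
  step 10: -7 → -8
The second coordinate changes by -5 each step: at step 10 it is -54.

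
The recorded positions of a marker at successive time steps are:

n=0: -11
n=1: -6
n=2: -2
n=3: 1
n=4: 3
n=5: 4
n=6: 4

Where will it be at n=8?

1

First differences are +5, +4, +3, +2, +1, +0; their common second difference is -1 (constant acceleration).
step 7: 4 − 1 → 3
step 8: 3 − 2 → 1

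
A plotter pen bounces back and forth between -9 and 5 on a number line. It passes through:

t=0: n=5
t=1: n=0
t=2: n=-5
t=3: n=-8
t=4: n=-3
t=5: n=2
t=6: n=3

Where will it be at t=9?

The value travels 5 per step and bounces off the walls at -9 and 5.
  step 7: 3 → -2
  step 8: -2 → -7
  step 9: -7 → -6

n=-6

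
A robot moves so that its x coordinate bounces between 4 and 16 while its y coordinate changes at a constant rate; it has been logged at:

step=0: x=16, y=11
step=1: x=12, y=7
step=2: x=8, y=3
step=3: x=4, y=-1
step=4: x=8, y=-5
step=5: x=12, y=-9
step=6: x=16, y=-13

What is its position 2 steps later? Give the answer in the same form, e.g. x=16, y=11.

The x coordinate reflects between 4 and 16, moving 4 per step.
  step 7: 16 → 12
  step 8: 12 → 8
The y coordinate changes by -4 each step: at step 8 it is -21.

x=8, y=-21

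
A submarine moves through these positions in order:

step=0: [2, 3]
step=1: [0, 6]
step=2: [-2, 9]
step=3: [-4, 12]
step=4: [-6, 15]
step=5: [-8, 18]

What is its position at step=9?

[-16, 30]

The position changes by [-2, +3] every step.
step 6: [-8, 18] + [-2, +3] → [-10, 21]
step 7: [-10, 21] + [-2, +3] → [-12, 24]
step 8: [-12, 24] + [-2, +3] → [-14, 27]
step 9: [-14, 27] + [-2, +3] → [-16, 30]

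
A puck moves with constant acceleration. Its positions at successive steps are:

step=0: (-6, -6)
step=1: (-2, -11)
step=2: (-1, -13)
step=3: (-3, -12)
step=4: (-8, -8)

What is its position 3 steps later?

Successive displacements: (+4, -5), (+1, -2), (-2, +1), (-5, +4) — each changes by (-3, +3).
step 5: (-8, -8) + (-8, +7) → (-16, -1)
step 6: (-16, -1) + (-11, +10) → (-27, 9)
step 7: (-27, 9) + (-14, +13) → (-41, 22)

(-41, 22)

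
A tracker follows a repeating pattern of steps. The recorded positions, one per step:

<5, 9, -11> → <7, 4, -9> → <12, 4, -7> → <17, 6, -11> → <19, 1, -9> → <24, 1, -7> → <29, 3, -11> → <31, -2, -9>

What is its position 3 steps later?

Differencing gives <+2, -5, +2>, <+5, +0, +2>, <+5, +2, -4>, <+2, -5, +2>, <+5, +0, +2>, <+5, +2, -4>, <+2, -5, +2>. This is the pattern <+2, -5, +2>, <+5, +0, +2>, <+5, +2, -4> repeated.
step 8: apply <+5, +0, +2> → <36, -2, -7>
step 9: apply <+5, +2, -4> → <41, 0, -11>
step 10: apply <+2, -5, +2> → <43, -5, -9>

<43, -5, -9>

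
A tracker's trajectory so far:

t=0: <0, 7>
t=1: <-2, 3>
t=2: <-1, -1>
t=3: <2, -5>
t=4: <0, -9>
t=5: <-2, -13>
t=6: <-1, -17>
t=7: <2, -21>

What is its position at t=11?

First: cycles through 0, -2, -1, 2 every 4 steps. Step 11 lands at position 3 of the cycle → 2.
Second: linear, -4 per step → -37 at step 11.

<2, -37>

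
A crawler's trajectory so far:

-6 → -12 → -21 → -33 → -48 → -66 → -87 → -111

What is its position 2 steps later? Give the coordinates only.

Taking differences between consecutive positions: -6, -9, -12, -15, -18, -21, -24. These grow by -3 each step.
step 8: -111 − 27 → -138
step 9: -138 − 30 → -168

-168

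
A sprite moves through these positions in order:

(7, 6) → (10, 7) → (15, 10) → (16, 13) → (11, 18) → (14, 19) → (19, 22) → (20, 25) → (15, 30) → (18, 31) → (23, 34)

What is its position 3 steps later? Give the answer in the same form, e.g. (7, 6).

Step-to-step displacements: (+3, +1), (+5, +3), (+1, +3), (-5, +5), (+3, +1), (+5, +3), (+1, +3), (-5, +5), (+3, +1), (+5, +3) — a repeating cycle of length 4.
step 11: apply (+1, +3) → (24, 37)
step 12: apply (-5, +5) → (19, 42)
step 13: apply (+3, +1) → (22, 43)

(22, 43)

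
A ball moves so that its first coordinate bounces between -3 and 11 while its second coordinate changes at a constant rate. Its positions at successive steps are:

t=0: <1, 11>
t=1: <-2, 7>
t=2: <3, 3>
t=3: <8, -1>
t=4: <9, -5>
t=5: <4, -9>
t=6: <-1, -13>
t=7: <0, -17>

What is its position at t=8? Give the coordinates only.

<5, -21>

The first coordinate reflects between -3 and 11, moving 5 per step.
  step 8: 0 → 5
The second coordinate changes by -4 each step: at step 8 it is -21.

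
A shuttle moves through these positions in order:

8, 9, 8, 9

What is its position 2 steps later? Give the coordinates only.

9

The jumps are +1, -1, +1 — a geometric progression with ratio -1.
step 4: 9 − 1 → 8
step 5: 8 + 1 → 9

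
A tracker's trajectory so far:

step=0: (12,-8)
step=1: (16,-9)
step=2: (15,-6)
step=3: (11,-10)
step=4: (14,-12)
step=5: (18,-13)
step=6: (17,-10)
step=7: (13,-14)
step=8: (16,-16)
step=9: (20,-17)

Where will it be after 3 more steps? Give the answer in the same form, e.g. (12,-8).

(18,-20)

The moves between consecutive positions are (+4,-1), (-1,+3), (-4,-4), (+3,-2), (+4,-1), (-1,+3), (-4,-4), (+3,-2), (+4,-1); they repeat the 4-cycle [(+4,-1), (-1,+3), (-4,-4), (+3,-2)].
step 10: apply (-1,+3) → (19,-14)
step 11: apply (-4,-4) → (15,-18)
step 12: apply (+3,-2) → (18,-20)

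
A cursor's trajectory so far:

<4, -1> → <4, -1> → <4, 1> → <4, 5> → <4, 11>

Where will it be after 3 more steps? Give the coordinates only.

Taking differences between consecutive positions: <+0, +0>, <+0, +2>, <+0, +4>, <+0, +6>. These grow by <+0, +2> each step.
step 5: <4, 11> + <+0, +8> → <4, 19>
step 6: <4, 19> + <+0, +10> → <4, 29>
step 7: <4, 29> + <+0, +12> → <4, 41>

<4, 41>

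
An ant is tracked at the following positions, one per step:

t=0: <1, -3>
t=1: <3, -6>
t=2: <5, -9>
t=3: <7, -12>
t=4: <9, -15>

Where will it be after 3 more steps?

Each step adds <+2, -3> to the position.
step 5: <9, -15> + <+2, -3> → <11, -18>
step 6: <11, -18> + <+2, -3> → <13, -21>
step 7: <13, -21> + <+2, -3> → <15, -24>

<15, -24>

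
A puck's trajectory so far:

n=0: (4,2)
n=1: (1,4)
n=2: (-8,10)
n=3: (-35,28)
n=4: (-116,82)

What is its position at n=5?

(-359,244)

Consecutive displacements (-3,+2), (-9,+6), (-27,+18), (-81,+54) scale by a factor of 3 each step.
step 5: (-116,82) + (-243,+162) → (-359,244)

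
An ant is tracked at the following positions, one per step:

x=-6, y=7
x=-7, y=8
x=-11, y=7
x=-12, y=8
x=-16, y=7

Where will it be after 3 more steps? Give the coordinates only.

x=-22, y=8

Differencing gives (-1, +1), (-4, -1), (-1, +1), (-4, -1). This is the pattern (-1, +1), (-4, -1) repeated.
step 5: apply (-1, +1) → x=-17, y=8
step 6: apply (-4, -1) → x=-21, y=7
step 7: apply (-1, +1) → x=-22, y=8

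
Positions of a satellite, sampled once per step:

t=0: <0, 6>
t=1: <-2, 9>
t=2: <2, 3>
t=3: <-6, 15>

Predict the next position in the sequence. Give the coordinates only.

Step-to-step displacements: <-2, +3>, <+4, -6>, <-8, +12>; each is -2× the previous.
step 4: <-6, 15> + <+16, -24> → <10, -9>

<10, -9>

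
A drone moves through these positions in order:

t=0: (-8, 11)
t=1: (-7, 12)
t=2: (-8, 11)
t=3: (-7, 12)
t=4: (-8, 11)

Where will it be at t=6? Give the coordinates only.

Differencing gives (+1, +1), (-1, -1), (+1, +1), (-1, -1). This is the pattern (+1, +1), (-1, -1) repeated.
step 5: apply (+1, +1) → (-7, 12)
step 6: apply (-1, -1) → (-8, 11)

(-8, 11)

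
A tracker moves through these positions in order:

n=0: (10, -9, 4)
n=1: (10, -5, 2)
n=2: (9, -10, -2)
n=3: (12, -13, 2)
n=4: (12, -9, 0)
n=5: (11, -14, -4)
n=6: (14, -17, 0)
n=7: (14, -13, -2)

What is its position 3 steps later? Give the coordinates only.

(16, -17, -4)

The moves between consecutive positions are (+0, +4, -2), (-1, -5, -4), (+3, -3, +4), (+0, +4, -2), (-1, -5, -4), (+3, -3, +4), (+0, +4, -2); they repeat the 3-cycle [(+0, +4, -2), (-1, -5, -4), (+3, -3, +4)].
step 8: apply (-1, -5, -4) → (13, -18, -6)
step 9: apply (+3, -3, +4) → (16, -21, -2)
step 10: apply (+0, +4, -2) → (16, -17, -4)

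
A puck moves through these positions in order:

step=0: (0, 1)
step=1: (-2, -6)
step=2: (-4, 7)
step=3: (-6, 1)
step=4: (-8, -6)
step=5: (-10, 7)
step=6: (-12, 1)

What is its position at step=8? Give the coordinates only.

First: linear, -2 per step → -16 at step 8.
Second: cycles through 1, -6, 7 every 3 steps. Step 8 lands at position 2 of the cycle → 7.

(-16, 7)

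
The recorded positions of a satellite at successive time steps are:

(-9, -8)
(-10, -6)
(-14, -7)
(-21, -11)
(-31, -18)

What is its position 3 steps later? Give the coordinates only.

Successive displacements: (-1, +2), (-4, -1), (-7, -4), (-10, -7) — each changes by (-3, -3).
step 5: (-31, -18) + (-13, -10) → (-44, -28)
step 6: (-44, -28) + (-16, -13) → (-60, -41)
step 7: (-60, -41) + (-19, -16) → (-79, -57)

(-79, -57)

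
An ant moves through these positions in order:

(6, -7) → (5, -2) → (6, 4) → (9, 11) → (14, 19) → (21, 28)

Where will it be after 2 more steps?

(41, 49)

Taking differences between consecutive positions: (-1, +5), (+1, +6), (+3, +7), (+5, +8), (+7, +9). These grow by (+2, +1) each step.
step 6: (21, 28) + (+9, +10) → (30, 38)
step 7: (30, 38) + (+11, +11) → (41, 49)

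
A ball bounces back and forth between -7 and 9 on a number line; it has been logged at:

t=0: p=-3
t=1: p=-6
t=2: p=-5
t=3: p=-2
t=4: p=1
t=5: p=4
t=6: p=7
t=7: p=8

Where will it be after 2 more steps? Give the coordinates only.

p=2

The value reflects between -7 and 9, moving 3 per step.
  step 8: 8 → 5
  step 9: 5 → 2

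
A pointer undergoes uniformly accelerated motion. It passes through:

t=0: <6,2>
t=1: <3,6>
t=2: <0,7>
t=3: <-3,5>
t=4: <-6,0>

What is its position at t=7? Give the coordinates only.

Taking differences between consecutive positions: <-3,+4>, <-3,+1>, <-3,-2>, <-3,-5>. These grow by <+0,-3> each step.
step 5: <-6,0> + <-3,-8> → <-9,-8>
step 6: <-9,-8> + <-3,-11> → <-12,-19>
step 7: <-12,-19> + <-3,-14> → <-15,-33>

<-15,-33>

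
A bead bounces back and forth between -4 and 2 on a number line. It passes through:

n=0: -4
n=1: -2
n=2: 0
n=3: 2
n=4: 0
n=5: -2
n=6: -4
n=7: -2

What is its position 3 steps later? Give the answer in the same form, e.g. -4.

0

The value travels 2 per step and bounces off the walls at -4 and 2.
  step 8: -2 → 0
  step 9: 0 → 2
  step 10: 2 → 0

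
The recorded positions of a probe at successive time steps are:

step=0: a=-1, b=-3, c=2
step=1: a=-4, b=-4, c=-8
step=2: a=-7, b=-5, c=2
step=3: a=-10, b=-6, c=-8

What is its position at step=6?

a=-19, b=-9, c=2

A: linear, -3 per step → -19 at step 6.
B: linear, -1 per step → -9 at step 6.
C: cycles through 2, -8 every 2 steps. Step 6 lands at position 0 of the cycle → 2.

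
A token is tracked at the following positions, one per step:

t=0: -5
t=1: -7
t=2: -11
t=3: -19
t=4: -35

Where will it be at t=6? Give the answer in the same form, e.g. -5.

-131

Step-to-step displacements: -2, -4, -8, -16; each is 2× the previous.
step 5: -35 − 32 → -67
step 6: -67 − 64 → -131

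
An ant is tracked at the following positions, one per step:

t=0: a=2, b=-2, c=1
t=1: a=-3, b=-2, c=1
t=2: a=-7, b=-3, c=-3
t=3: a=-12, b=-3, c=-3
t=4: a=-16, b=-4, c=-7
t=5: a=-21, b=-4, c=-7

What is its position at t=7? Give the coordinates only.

The moves between consecutive positions are (-5, +0, +0), (-4, -1, -4), (-5, +0, +0), (-4, -1, -4), (-5, +0, +0); they repeat the 2-cycle [(-5, +0, +0), (-4, -1, -4)].
step 6: apply (-4, -1, -4) → a=-25, b=-5, c=-11
step 7: apply (-5, +0, +0) → a=-30, b=-5, c=-11

a=-30, b=-5, c=-11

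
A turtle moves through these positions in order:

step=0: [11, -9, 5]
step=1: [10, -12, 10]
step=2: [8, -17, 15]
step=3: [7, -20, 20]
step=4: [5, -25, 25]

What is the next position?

Differencing gives [-1, -3, +5], [-2, -5, +5], [-1, -3, +5], [-2, -5, +5]. This is the pattern [-1, -3, +5], [-2, -5, +5] repeated.
step 5: apply [-1, -3, +5] → [4, -28, 30]

[4, -28, 30]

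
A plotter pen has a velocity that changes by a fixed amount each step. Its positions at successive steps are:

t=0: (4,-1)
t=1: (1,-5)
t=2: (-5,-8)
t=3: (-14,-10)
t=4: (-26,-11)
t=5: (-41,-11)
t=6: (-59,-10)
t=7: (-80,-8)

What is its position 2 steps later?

(-131,-1)

Successive displacements: (-3,-4), (-6,-3), (-9,-2), (-12,-1), (-15,+0), (-18,+1), (-21,+2) — each changes by (-3,+1).
step 8: (-80,-8) + (-24,+3) → (-104,-5)
step 9: (-104,-5) + (-27,+4) → (-131,-1)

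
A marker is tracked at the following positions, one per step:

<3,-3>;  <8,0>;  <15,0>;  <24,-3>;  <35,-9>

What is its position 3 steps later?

<80,-45>

First differences are <+5,+3>, <+7,+0>, <+9,-3>, <+11,-6>; their common second difference is <+2,-3> (constant acceleration).
step 5: <35,-9> + <+13,-9> → <48,-18>
step 6: <48,-18> + <+15,-12> → <63,-30>
step 7: <63,-30> + <+17,-15> → <80,-45>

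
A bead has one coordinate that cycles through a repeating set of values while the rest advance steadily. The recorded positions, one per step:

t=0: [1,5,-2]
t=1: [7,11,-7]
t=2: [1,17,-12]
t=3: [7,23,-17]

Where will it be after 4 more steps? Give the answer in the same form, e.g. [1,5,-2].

[7,47,-37]

First: cycles through 1, 7 every 2 steps. Step 7 lands at position 1 of the cycle → 7.
Second: linear, +6 per step → 47 at step 7.
Third: linear, -5 per step → -37 at step 7.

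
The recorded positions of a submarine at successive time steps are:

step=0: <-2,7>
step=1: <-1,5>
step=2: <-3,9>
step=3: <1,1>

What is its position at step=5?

The jumps are <+1,-2>, <-2,+4>, <+4,-8> — a geometric progression with ratio -2.
step 4: <1,1> + <-8,+16> → <-7,17>
step 5: <-7,17> + <+16,-32> → <9,-15>

<9,-15>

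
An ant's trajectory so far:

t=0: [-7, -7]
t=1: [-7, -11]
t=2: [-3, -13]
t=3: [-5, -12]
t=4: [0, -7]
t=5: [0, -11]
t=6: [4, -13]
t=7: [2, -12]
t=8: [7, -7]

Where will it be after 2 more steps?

The moves between consecutive positions are [+0, -4], [+4, -2], [-2, +1], [+5, +5], [+0, -4], [+4, -2], [-2, +1], [+5, +5]; they repeat the 4-cycle [[+0, -4], [+4, -2], [-2, +1], [+5, +5]].
step 9: apply [+0, -4] → [7, -11]
step 10: apply [+4, -2] → [11, -13]

[11, -13]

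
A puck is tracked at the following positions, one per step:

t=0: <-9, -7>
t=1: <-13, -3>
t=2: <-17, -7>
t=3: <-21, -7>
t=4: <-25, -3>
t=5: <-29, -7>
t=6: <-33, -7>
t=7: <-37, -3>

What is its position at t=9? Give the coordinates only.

<-45, -7>

First: linear, -4 per step → -45 at step 9.
Second: cycles through -7, -3, -7 every 3 steps. Step 9 lands at position 0 of the cycle → -7.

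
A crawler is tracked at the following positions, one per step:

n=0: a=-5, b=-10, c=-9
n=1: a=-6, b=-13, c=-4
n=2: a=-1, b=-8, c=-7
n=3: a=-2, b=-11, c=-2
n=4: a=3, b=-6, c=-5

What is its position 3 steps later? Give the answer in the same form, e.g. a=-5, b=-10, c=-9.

Differencing gives (-1,-3,+5), (+5,+5,-3), (-1,-3,+5), (+5,+5,-3). This is the pattern (-1,-3,+5), (+5,+5,-3) repeated.
step 5: apply (-1,-3,+5) → a=2, b=-9, c=0
step 6: apply (+5,+5,-3) → a=7, b=-4, c=-3
step 7: apply (-1,-3,+5) → a=6, b=-7, c=2

a=6, b=-7, c=2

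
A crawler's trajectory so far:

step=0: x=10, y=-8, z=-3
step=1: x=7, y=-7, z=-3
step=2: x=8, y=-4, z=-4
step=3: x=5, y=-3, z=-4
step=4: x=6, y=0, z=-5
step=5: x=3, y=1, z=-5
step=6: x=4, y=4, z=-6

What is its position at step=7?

x=1, y=5, z=-6

The moves between consecutive positions are (-3, +1, +0), (+1, +3, -1), (-3, +1, +0), (+1, +3, -1), (-3, +1, +0), (+1, +3, -1); they repeat the 2-cycle [(-3, +1, +0), (+1, +3, -1)].
step 7: apply (-3, +1, +0) → x=1, y=5, z=-6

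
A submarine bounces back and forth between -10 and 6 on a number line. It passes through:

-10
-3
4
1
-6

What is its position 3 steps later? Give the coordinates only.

The value reflects between -10 and 6, moving 7 per step.
  step 5: -6 → -7
  step 6: -7 → 0
  step 7: 0 → 5

5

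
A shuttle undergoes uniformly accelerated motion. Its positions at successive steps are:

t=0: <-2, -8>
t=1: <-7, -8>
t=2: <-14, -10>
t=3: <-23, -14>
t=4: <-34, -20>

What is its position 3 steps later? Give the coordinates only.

Successive displacements: <-5, +0>, <-7, -2>, <-9, -4>, <-11, -6> — each changes by <-2, -2>.
step 5: <-34, -20> + <-13, -8> → <-47, -28>
step 6: <-47, -28> + <-15, -10> → <-62, -38>
step 7: <-62, -38> + <-17, -12> → <-79, -50>

<-79, -50>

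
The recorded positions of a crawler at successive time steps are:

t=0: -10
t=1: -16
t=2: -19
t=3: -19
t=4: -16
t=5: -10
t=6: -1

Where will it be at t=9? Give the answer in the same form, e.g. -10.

First differences are -6, -3, +0, +3, +6, +9; their common second difference is +3 (constant acceleration).
step 7: -1 + 12 → 11
step 8: 11 + 15 → 26
step 9: 26 + 18 → 44

44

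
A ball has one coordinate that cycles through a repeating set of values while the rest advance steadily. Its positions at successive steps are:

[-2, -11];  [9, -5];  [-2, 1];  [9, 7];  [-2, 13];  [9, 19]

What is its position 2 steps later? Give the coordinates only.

First: cycles through -2, 9 every 2 steps. Step 7 lands at position 1 of the cycle → 9.
Second: linear, +6 per step → 31 at step 7.

[9, 31]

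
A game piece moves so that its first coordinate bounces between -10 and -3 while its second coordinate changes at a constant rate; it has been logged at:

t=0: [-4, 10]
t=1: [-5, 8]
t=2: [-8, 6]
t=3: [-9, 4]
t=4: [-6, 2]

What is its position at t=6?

[-6, -2]

The first coordinate reflects between -10 and -3, moving 3 per step.
  step 5: -6 → -3
  step 6: -3 → -6
The second coordinate changes by -2 each step: at step 6 it is -2.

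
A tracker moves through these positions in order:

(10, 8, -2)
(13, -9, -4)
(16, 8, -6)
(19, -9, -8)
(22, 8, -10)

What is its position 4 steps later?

(34, 8, -18)

First: linear, +3 per step → 34 at step 8.
Second: cycles through 8, -9 every 2 steps. Step 8 lands at position 0 of the cycle → 8.
Third: linear, -2 per step → -18 at step 8.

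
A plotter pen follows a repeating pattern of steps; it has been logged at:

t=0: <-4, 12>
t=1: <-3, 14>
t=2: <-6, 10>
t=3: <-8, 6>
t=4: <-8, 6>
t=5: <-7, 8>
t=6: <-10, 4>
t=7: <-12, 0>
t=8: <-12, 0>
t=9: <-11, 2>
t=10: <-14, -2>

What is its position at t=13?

<-15, -4>

The moves between consecutive positions are <+1, +2>, <-3, -4>, <-2, -4>, <+0, +0>, <+1, +2>, <-3, -4>, <-2, -4>, <+0, +0>, <+1, +2>, <-3, -4>; they repeat the 4-cycle [<+1, +2>, <-3, -4>, <-2, -4>, <+0, +0>].
step 11: apply <-2, -4> → <-16, -6>
step 12: apply <+0, +0> → <-16, -6>
step 13: apply <+1, +2> → <-15, -4>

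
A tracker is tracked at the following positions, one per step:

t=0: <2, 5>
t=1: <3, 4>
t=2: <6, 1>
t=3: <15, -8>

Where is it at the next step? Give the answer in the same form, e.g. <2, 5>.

Consecutive displacements <+1, -1>, <+3, -3>, <+9, -9> scale by a factor of 3 each step.
step 4: <15, -8> + <+27, -27> → <42, -35>

<42, -35>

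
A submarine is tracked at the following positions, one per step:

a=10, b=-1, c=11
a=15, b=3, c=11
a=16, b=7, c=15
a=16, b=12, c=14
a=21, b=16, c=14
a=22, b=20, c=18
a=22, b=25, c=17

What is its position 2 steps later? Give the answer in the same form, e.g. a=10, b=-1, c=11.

Step-to-step displacements: (+5,+4,+0), (+1,+4,+4), (+0,+5,-1), (+5,+4,+0), (+1,+4,+4), (+0,+5,-1) — a repeating cycle of length 3.
step 7: apply (+5,+4,+0) → a=27, b=29, c=17
step 8: apply (+1,+4,+4) → a=28, b=33, c=21

a=28, b=33, c=21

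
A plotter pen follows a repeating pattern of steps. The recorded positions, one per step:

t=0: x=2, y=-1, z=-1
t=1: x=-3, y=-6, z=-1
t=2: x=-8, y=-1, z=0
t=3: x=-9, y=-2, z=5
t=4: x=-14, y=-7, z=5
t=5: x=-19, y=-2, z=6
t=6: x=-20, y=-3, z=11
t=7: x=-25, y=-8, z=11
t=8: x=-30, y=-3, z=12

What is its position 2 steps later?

Differencing gives (-5, -5, +0), (-5, +5, +1), (-1, -1, +5), (-5, -5, +0), (-5, +5, +1), (-1, -1, +5), (-5, -5, +0), (-5, +5, +1). This is the pattern (-5, -5, +0), (-5, +5, +1), (-1, -1, +5) repeated.
step 9: apply (-1, -1, +5) → x=-31, y=-4, z=17
step 10: apply (-5, -5, +0) → x=-36, y=-9, z=17

x=-36, y=-9, z=17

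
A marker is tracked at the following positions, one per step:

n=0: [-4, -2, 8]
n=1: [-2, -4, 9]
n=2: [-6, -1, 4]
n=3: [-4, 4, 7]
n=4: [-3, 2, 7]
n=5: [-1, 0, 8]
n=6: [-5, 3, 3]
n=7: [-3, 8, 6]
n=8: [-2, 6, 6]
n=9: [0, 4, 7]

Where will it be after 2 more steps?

[-2, 12, 5]

Step-to-step displacements: [+2, -2, +1], [-4, +3, -5], [+2, +5, +3], [+1, -2, +0], [+2, -2, +1], [-4, +3, -5], [+2, +5, +3], [+1, -2, +0], [+2, -2, +1] — a repeating cycle of length 4.
step 10: apply [-4, +3, -5] → [-4, 7, 2]
step 11: apply [+2, +5, +3] → [-2, 12, 5]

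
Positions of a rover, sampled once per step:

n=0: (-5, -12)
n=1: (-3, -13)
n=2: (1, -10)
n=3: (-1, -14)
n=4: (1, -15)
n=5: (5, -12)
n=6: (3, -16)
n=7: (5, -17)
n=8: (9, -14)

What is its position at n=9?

(7, -18)

Differencing gives (+2, -1), (+4, +3), (-2, -4), (+2, -1), (+4, +3), (-2, -4), (+2, -1), (+4, +3). This is the pattern (+2, -1), (+4, +3), (-2, -4) repeated.
step 9: apply (-2, -4) → (7, -18)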